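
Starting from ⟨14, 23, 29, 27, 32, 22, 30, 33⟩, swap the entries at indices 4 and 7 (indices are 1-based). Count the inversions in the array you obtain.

7 inversions

Positions 4 and 7 hold 27 and 30; after swapping, the array is [14, 23, 29, 30, 32, 22, 27, 33].
For each element, count later entries that are smaller:
14: 0
23: 1
29: 2
30: 2
32: 2
22: 0
27: 0
33: 0
Sum: 0 + 1 + 2 + 2 + 2 + 0 + 0 + 0 = 7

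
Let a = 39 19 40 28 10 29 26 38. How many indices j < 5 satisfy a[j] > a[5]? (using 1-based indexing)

4

The element at index 5 is 10.
Elements before it: 39, 19, 40, 28
Those larger than 10: 39, 19, 40, 28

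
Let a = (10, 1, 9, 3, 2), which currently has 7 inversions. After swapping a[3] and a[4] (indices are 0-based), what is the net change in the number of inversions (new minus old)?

-1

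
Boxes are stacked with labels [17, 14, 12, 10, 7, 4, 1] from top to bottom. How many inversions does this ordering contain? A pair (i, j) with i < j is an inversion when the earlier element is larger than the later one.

21

Sweep left to right; for each value list the smaller values that follow it:
17 → 14, 12, 10, 7, 4, 1 → 6
14 → 12, 10, 7, 4, 1 → 5
12 → 10, 7, 4, 1 → 4
10 → 7, 4, 1 → 3
7 → 4, 1 → 2
4 → 1 → 1
1 → none → 0
Sum: 6 + 5 + 4 + 3 + 2 + 1 + 0 = 21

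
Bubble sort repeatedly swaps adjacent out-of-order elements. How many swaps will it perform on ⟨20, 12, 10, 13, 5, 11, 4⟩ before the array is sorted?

17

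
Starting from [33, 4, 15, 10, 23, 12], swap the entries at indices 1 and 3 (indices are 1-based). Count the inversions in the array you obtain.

Positions 1 and 3 hold 33 and 15; after swapping, the array is [15, 4, 33, 10, 23, 12].
Sweep left to right; for each value list the smaller values that follow it:
15: 3
4: 0
33: 3
10: 0
23: 1
12: 0
Sum: 3 + 0 + 3 + 0 + 1 + 0 = 7

7 inversions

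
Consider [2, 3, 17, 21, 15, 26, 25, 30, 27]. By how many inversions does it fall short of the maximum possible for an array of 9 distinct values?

32

Maximum inversions for 9 distinct elements is C(9, 2) = 9·8/2 = 36.
Current inversions — for each element, count later smaller elements:
2: 0
3: 0
17: 1
21: 1
15: 0
26: 1
25: 0
30: 1
27: 0
Current total: 0 + 0 + 1 + 1 + 0 + 1 + 0 + 1 + 0 = 4
Shortfall: 36 − 4 = 32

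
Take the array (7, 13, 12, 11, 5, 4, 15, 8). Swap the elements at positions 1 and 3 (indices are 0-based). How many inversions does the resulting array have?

13 inversions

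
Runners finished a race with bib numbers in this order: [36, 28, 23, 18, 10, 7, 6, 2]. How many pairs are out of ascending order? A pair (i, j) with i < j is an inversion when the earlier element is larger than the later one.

28 inversions

Sweep left to right; for each value list the smaller values that follow it:
36: 7
28: 6
23: 5
18: 4
10: 3
7: 2
6: 1
2: 0
Sum: 7 + 6 + 5 + 4 + 3 + 2 + 1 + 0 = 28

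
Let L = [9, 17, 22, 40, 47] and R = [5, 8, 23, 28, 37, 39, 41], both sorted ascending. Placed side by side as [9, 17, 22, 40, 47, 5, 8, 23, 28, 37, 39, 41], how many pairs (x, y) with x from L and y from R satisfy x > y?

There are 19 split inversions.

For each element r of the right run, count left-run elements greater than r:
r = 5: 9, 17, 22, 40, 47 → 5
r = 8: 9, 17, 22, 40, 47 → 5
r = 23: 40, 47 → 2
r = 28: 40, 47 → 2
r = 37: 40, 47 → 2
r = 39: 40, 47 → 2
r = 41: 47 → 1
Cross-inversions: 5 + 5 + 2 + 2 + 2 + 2 + 1 = 19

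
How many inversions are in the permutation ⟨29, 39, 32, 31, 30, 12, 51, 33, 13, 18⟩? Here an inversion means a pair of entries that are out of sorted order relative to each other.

Element-by-element contributions:
29: 3
39: 7
32: 5
31: 4
30: 3
12: 0
51: 3
33: 2
13: 0
18: 0
Sum: 3 + 7 + 5 + 4 + 3 + 0 + 3 + 2 + 0 + 0 = 27

27 inversions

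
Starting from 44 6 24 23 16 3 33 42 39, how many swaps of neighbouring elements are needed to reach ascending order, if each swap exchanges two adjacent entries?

Each adjacent swap fixes exactly one inversion, so the minimum swap count equals the number of inversions.
Count inversions — for each element, later elements that are smaller:
44: 6, 24, 23, 16, 3, 33, 42, 39 → 8
6: 3 → 1
24: 23, 16, 3 → 3
23: 16, 3 → 2
16: 3 → 1
3: none → 0
33: none → 0
42: 39 → 1
39: none → 0
Total inversions: 8 + 1 + 3 + 2 + 1 + 0 + 0 + 1 + 0 = 16

16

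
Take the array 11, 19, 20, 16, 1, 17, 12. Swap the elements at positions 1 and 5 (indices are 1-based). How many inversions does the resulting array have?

11 inversions

Positions 1 and 5 hold 11 and 1; after swapping, the array is [1, 19, 20, 16, 11, 17, 12].
Sweep left to right; for each value list the smaller values that follow it:
1: 0
19: 4
20: 4
16: 2
11: 0
17: 1
12: 0
Sum: 0 + 4 + 4 + 2 + 0 + 1 + 0 = 11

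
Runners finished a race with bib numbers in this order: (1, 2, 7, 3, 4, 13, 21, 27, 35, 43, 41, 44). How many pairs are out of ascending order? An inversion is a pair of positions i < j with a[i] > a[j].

Element-by-element contributions:
1 → none → 0
2 → none → 0
7 → 3, 4 → 2
3 → none → 0
4 → none → 0
13 → none → 0
21 → none → 0
27 → none → 0
35 → none → 0
43 → 41 → 1
41 → none → 0
44 → none → 0
Sum: 0 + 0 + 2 + 0 + 0 + 0 + 0 + 0 + 0 + 1 + 0 + 0 = 3

3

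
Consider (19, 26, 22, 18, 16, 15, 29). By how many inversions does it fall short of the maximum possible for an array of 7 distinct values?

8 inversions short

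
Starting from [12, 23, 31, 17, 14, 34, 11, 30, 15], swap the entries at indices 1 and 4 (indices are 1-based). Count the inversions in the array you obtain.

Inversions: 19

Positions 1 and 4 hold 12 and 17; after swapping, the array is [17, 23, 31, 12, 14, 34, 11, 30, 15].
For each element, count later entries that are smaller:
17 → 12, 14, 11, 15 → 4
23 → 12, 14, 11, 15 → 4
31 → 12, 14, 11, 30, 15 → 5
12 → 11 → 1
14 → 11 → 1
34 → 11, 30, 15 → 3
11 → none → 0
30 → 15 → 1
15 → none → 0
Sum: 4 + 4 + 5 + 1 + 1 + 3 + 0 + 1 + 0 = 19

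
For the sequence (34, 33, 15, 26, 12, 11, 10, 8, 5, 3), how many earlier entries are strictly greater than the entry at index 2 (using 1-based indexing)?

1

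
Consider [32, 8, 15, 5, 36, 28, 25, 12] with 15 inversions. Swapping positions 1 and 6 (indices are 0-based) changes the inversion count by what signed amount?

+3

Positions 1 and 6 hold 8 and 25; after swapping, the array is [32, 25, 15, 5, 36, 28, 8, 12].
Element-by-element contributions:
32 → 25, 15, 5, 28, 8, 12 → 6
25 → 15, 5, 8, 12 → 4
15 → 5, 8, 12 → 3
5 → none → 0
36 → 28, 8, 12 → 3
28 → 8, 12 → 2
8 → none → 0
12 → none → 0
Sum: 6 + 4 + 3 + 0 + 3 + 2 + 0 + 0 = 18
Change: 18 − 15 = +3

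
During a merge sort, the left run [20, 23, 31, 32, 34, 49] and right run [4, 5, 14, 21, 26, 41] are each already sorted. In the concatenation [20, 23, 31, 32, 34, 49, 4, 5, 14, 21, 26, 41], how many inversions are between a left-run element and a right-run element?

There are 28 cross-inversions.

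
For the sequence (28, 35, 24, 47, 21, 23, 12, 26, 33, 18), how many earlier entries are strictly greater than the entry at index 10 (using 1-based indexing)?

8

The element at index 10 is 18.
Elements before it: 28, 35, 24, 47, 21, 23, 12, 26, 33
Those larger than 18: 28, 35, 24, 47, 21, 23, 26, 33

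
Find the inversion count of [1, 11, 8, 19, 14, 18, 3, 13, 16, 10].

19 inversions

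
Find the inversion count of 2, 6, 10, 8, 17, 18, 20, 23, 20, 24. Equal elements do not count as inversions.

Element-by-element contributions:
2: 0
6: 0
10: 1
8: 0
17: 0
18: 0
20: 0
23: 1
20: 0
24: 0
Sum: 0 + 0 + 1 + 0 + 0 + 0 + 0 + 1 + 0 + 0 = 2

2 out-of-order pairs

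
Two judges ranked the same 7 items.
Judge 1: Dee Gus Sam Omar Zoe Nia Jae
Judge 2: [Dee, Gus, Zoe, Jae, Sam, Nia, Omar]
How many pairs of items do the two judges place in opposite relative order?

There are 6 discordant pairs.

Assign each item its position (1..7) in the first ordering, then rewrite the second ordering as that position sequence:
positions: Dee→1, Gus→2, Sam→3, Omar→4, Zoe→5, Nia→6, Jae→7
second ordering as positions: [1, 2, 5, 7, 3, 6, 4]
Discordant pairs = inversions in this position sequence.
1: 0
2: 0
5: 3, 4 → 2
7: 3, 6, 4 → 3
3: 0
6: 4 → 1
4: 0
Total: 0 + 0 + 2 + 3 + 0 + 1 + 0 = 6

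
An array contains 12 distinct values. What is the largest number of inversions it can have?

A reversed (strictly descending) arrangement makes every pair an inversion, giving C(12, 2) inversions.
C(12, 2) = 12·11/2 = 66

66 inversions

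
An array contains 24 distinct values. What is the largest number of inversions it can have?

276

The maximum occurs when the array is in strictly decreasing order: every one of the C(24, 2) pairs is inverted.
C(24, 2) = 24·23/2 = 276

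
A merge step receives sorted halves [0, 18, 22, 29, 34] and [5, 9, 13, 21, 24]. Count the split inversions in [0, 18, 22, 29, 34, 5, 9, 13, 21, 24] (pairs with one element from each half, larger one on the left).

Count, for every r in R, how many entries of L exceed r:
r = 5: 18, 22, 29, 34 → 4
r = 9: 18, 22, 29, 34 → 4
r = 13: 18, 22, 29, 34 → 4
r = 21: 22, 29, 34 → 3
r = 24: 29, 34 → 2
Cross-inversions: 4 + 4 + 4 + 3 + 2 = 17

Cross-inversions: 17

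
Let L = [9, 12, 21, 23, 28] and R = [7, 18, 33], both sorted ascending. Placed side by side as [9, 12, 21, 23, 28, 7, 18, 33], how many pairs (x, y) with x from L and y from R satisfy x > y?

Cross-inversions: 8

For each element r of the right run, count left-run elements greater than r:
r = 7: 9, 12, 21, 23, 28 → 5
r = 18: 21, 23, 28 → 3
r = 33: none → 0
Cross-inversions: 5 + 3 + 0 = 8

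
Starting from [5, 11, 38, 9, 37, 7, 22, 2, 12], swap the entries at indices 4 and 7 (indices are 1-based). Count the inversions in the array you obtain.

20

Positions 4 and 7 hold 9 and 22; after swapping, the array is [5, 11, 38, 22, 37, 7, 9, 2, 12].
Sweep left to right; for each value list the smaller values that follow it:
5 → 2 → 1
11 → 7, 9, 2 → 3
38 → 22, 37, 7, 9, 2, 12 → 6
22 → 7, 9, 2, 12 → 4
37 → 7, 9, 2, 12 → 4
7 → 2 → 1
9 → 2 → 1
2 → none → 0
12 → none → 0
Sum: 1 + 3 + 6 + 4 + 4 + 1 + 1 + 0 + 0 = 20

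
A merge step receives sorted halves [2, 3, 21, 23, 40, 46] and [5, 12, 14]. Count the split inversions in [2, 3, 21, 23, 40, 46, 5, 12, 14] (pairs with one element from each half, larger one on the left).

For each element r of the right run, count left-run elements greater than r:
r = 5: 21, 23, 40, 46 → 4
r = 12: 21, 23, 40, 46 → 4
r = 14: 21, 23, 40, 46 → 4
Cross-inversions: 4 + 4 + 4 = 12

12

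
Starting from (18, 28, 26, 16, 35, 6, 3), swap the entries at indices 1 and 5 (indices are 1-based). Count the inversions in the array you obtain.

20 inversions

Positions 1 and 5 hold 18 and 35; after swapping, the array is [35, 28, 26, 16, 18, 6, 3].
Sweep left to right; for each value list the smaller values that follow it:
35 → 28, 26, 16, 18, 6, 3 → 6
28 → 26, 16, 18, 6, 3 → 5
26 → 16, 18, 6, 3 → 4
16 → 6, 3 → 2
18 → 6, 3 → 2
6 → 3 → 1
3 → none → 0
Sum: 6 + 5 + 4 + 2 + 2 + 1 + 0 = 20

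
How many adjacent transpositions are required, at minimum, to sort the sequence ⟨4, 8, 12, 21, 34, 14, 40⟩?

2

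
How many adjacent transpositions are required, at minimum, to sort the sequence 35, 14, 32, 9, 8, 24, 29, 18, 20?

21 swaps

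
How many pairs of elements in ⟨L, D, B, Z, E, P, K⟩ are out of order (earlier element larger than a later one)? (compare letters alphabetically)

Inversions: 9

Listing every pair i<j with a[i]>a[j] (using 0-based positions):
(0,1): L > D
(0,2): L > B
(0,4): L > E
(0,6): L > K
(1,2): D > B
(3,4): Z > E
(3,5): Z > P
(3,6): Z > K
(5,6): P > K
That's 9 pairs.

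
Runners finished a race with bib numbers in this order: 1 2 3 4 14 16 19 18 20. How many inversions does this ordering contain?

There is 1 inversion.

For each element, count later entries that are smaller:
1 → none → 0
2 → none → 0
3 → none → 0
4 → none → 0
14 → none → 0
16 → none → 0
19 → 18 → 1
18 → none → 0
20 → none → 0
Sum: 0 + 0 + 0 + 0 + 0 + 0 + 1 + 0 + 0 = 1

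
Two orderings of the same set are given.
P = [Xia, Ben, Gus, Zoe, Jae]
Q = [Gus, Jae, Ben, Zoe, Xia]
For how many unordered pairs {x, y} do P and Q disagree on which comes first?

7

Assign each item its position (1..5) in the first ordering, then rewrite the second ordering as that position sequence:
positions: Xia→1, Ben→2, Gus→3, Zoe→4, Jae→5
second ordering as positions: [3, 5, 2, 4, 1]
Discordant pairs = inversions in this position sequence.
3: 2, 1 → 2
5: 2, 4, 1 → 3
2: 1 → 1
4: 1 → 1
1: 0
Total: 2 + 3 + 1 + 1 + 0 = 7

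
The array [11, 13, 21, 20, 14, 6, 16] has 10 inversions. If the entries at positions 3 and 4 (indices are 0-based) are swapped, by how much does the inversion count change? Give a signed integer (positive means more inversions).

Positions 3 and 4 hold 20 and 14; after swapping, the array is [11, 13, 21, 14, 20, 6, 16].
For each element, count later entries that are smaller:
11: 1
13: 1
21: 4
14: 1
20: 2
6: 0
16: 0
Sum: 1 + 1 + 4 + 1 + 2 + 0 + 0 = 9
Change: 9 − 10 = -1

-1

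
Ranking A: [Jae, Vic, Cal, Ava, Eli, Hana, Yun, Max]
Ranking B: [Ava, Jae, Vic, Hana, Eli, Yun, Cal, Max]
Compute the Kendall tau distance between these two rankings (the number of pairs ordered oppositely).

Assign each item its position (1..8) in the first ordering, then rewrite the second ordering as that position sequence:
positions: Jae→1, Vic→2, Cal→3, Ava→4, Eli→5, Hana→6, Yun→7, Max→8
second ordering as positions: [4, 1, 2, 6, 5, 7, 3, 8]
Discordant pairs = inversions in this position sequence.
4: 1, 2, 3 → 3
1: 0
2: 0
6: 5, 3 → 2
5: 3 → 1
7: 3 → 1
3: 0
8: 0
Total: 3 + 0 + 0 + 2 + 1 + 1 + 0 + 0 = 7

7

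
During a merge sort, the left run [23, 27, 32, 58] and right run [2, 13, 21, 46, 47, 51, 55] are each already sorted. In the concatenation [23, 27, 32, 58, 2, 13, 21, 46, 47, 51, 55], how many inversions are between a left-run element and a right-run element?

Count, for every r in R, how many entries of L exceed r:
r = 2: 23, 27, 32, 58 → 4
r = 13: 23, 27, 32, 58 → 4
r = 21: 23, 27, 32, 58 → 4
r = 46: 58 → 1
r = 47: 58 → 1
r = 51: 58 → 1
r = 55: 58 → 1
Cross-inversions: 4 + 4 + 4 + 1 + 1 + 1 + 1 = 16

16 cross-inversions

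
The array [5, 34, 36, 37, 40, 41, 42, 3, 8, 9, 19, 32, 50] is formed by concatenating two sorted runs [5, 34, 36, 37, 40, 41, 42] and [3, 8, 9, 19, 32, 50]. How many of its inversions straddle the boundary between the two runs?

31

Count, for every r in R, how many entries of L exceed r:
r = 3: 5, 34, 36, 37, 40, 41, 42 → 7
r = 8: 34, 36, 37, 40, 41, 42 → 6
r = 9: 34, 36, 37, 40, 41, 42 → 6
r = 19: 34, 36, 37, 40, 41, 42 → 6
r = 32: 34, 36, 37, 40, 41, 42 → 6
r = 50: none → 0
Cross-inversions: 7 + 6 + 6 + 6 + 6 + 0 = 31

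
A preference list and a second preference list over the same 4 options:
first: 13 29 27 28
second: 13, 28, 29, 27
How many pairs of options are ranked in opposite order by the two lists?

Assign each item its position (1..4) in the first ordering, then rewrite the second ordering as that position sequence:
positions: 13→1, 29→2, 27→3, 28→4
second ordering as positions: [1, 4, 2, 3]
Discordant pairs = inversions in this position sequence.
1: 0
4: 2, 3 → 2
2: 0
3: 0
Total: 0 + 2 + 0 + 0 = 2

2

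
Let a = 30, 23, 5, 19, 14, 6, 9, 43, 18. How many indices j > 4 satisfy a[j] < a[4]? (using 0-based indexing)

The element at index 4 is 14.
Elements after it: 6, 9, 43, 18
Those smaller than 14: 6, 9

2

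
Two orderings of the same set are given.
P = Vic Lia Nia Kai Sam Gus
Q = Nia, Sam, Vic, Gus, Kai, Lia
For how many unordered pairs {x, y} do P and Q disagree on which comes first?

8

Assign each item its position (1..6) in the first ordering, then rewrite the second ordering as that position sequence:
positions: Vic→1, Lia→2, Nia→3, Kai→4, Sam→5, Gus→6
second ordering as positions: [3, 5, 1, 6, 4, 2]
Discordant pairs = inversions in this position sequence.
3: 1, 2 → 2
5: 1, 4, 2 → 3
1: 0
6: 4, 2 → 2
4: 2 → 1
2: 0
Total: 2 + 3 + 0 + 2 + 1 + 0 = 8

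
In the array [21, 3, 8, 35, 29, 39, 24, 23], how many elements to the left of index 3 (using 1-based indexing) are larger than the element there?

The element at index 3 is 8.
Elements before it: 21, 3
Those larger than 8: 21

1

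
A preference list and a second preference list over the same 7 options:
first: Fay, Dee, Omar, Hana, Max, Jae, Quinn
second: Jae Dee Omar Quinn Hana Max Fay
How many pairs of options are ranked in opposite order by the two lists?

Assign each item its position (1..7) in the first ordering, then rewrite the second ordering as that position sequence:
positions: Fay→1, Dee→2, Omar→3, Hana→4, Max→5, Jae→6, Quinn→7
second ordering as positions: [6, 2, 3, 7, 4, 5, 1]
Discordant pairs = inversions in this position sequence.
6: 2, 3, 4, 5, 1 → 5
2: 1 → 1
3: 1 → 1
7: 4, 5, 1 → 3
4: 1 → 1
5: 1 → 1
1: 0
Total: 5 + 1 + 1 + 3 + 1 + 1 + 0 = 12

Pairs: 12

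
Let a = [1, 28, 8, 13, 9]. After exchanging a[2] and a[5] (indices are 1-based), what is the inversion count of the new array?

1

Positions 2 and 5 hold 28 and 9; after swapping, the array is [1, 9, 8, 13, 28].
For each element, count later entries that are smaller:
1: 0
9: 1
8: 0
13: 0
28: 0
Sum: 0 + 1 + 0 + 0 + 0 = 1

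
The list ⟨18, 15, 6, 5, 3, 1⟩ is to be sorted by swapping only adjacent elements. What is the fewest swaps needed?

15 adjacent swaps

Minimum adjacent swaps = number of inversions (each swap of adjacent out-of-order elements removes one inversion and no swap can remove more).
Count inversions — for each element, later elements that are smaller:
18: 15, 6, 5, 3, 1 → 5
15: 6, 5, 3, 1 → 4
6: 5, 3, 1 → 3
5: 3, 1 → 2
3: 1 → 1
1: none → 0
Total inversions: 5 + 4 + 3 + 2 + 1 + 0 = 15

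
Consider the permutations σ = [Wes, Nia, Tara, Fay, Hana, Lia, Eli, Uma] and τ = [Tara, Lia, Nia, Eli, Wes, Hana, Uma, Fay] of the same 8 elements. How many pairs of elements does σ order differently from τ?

Assign each item its position (1..8) in the first ordering, then rewrite the second ordering as that position sequence:
positions: Wes→1, Nia→2, Tara→3, Fay→4, Hana→5, Lia→6, Eli→7, Uma→8
second ordering as positions: [3, 6, 2, 7, 1, 5, 8, 4]
Discordant pairs = inversions in this position sequence.
3: 2, 1 → 2
6: 2, 1, 5, 4 → 4
2: 1 → 1
7: 1, 5, 4 → 3
1: 0
5: 4 → 1
8: 4 → 1
4: 0
Total: 2 + 4 + 1 + 3 + 0 + 1 + 1 + 0 = 12

Discordant pairs: 12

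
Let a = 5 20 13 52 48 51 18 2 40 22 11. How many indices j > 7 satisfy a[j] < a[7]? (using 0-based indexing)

0 such elements

The element at index 7 is 2.
Elements after it: 40, 22, 11
None of them are smaller than 2.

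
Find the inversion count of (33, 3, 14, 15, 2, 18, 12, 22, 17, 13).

22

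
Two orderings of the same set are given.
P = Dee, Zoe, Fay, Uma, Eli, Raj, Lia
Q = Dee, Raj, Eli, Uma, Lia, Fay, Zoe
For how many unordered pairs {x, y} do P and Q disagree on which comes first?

Assign each item its position (1..7) in the first ordering, then rewrite the second ordering as that position sequence:
positions: Dee→1, Zoe→2, Fay→3, Uma→4, Eli→5, Raj→6, Lia→7
second ordering as positions: [1, 6, 5, 4, 7, 3, 2]
Discordant pairs = inversions in this position sequence.
1: 0
6: 5, 4, 3, 2 → 4
5: 4, 3, 2 → 3
4: 3, 2 → 2
7: 3, 2 → 2
3: 2 → 1
2: 0
Total: 0 + 4 + 3 + 2 + 2 + 1 + 0 = 12

There are 12 disagreeing pairs.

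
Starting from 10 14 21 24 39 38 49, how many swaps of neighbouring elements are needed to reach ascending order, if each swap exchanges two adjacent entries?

1 adjacent swap

Each adjacent swap fixes exactly one inversion, so the minimum swap count equals the number of inversions.
Count inversions — for each element, later elements that are smaller:
10: none → 0
14: none → 0
21: none → 0
24: none → 0
39: 38 → 1
38: none → 0
49: none → 0
Total inversions: 0 + 0 + 0 + 0 + 1 + 0 + 0 = 1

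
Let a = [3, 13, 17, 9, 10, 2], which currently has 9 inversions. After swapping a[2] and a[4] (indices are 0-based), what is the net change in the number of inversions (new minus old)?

-1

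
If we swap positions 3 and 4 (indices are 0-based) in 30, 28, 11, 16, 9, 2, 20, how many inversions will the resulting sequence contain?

15

Positions 3 and 4 hold 16 and 9; after swapping, the array is [30, 28, 11, 9, 16, 2, 20].
Count, for each position, how many later elements it exceeds:
30: 6
28: 5
11: 2
9: 1
16: 1
2: 0
20: 0
Sum: 6 + 5 + 2 + 1 + 1 + 0 + 0 = 15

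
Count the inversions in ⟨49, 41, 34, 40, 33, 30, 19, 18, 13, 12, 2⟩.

54 out-of-order pairs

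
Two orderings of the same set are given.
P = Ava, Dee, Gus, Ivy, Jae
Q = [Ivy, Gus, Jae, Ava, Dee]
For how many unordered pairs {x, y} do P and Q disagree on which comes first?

7 disagreeing pairs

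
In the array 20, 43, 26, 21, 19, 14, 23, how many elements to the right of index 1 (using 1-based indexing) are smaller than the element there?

2

The element at index 1 is 20.
Elements after it: 43, 26, 21, 19, 14, 23
Those smaller than 20: 19, 14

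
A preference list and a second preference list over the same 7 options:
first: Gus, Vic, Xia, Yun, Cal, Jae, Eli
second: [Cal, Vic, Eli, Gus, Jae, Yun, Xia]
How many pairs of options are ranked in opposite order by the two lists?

12 pairs

Assign each item its position (1..7) in the first ordering, then rewrite the second ordering as that position sequence:
positions: Gus→1, Vic→2, Xia→3, Yun→4, Cal→5, Jae→6, Eli→7
second ordering as positions: [5, 2, 7, 1, 6, 4, 3]
Discordant pairs = inversions in this position sequence.
5: 2, 1, 4, 3 → 4
2: 1 → 1
7: 1, 6, 4, 3 → 4
1: 0
6: 4, 3 → 2
4: 3 → 1
3: 0
Total: 4 + 1 + 4 + 0 + 2 + 1 + 0 = 12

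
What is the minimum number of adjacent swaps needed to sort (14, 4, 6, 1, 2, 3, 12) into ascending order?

Minimum adjacent swaps = number of inversions (each swap of adjacent out-of-order elements removes one inversion and no swap can remove more).
Count inversions — for each element, later elements that are smaller:
14: 4, 6, 1, 2, 3, 12 → 6
4: 1, 2, 3 → 3
6: 1, 2, 3 → 3
1: none → 0
2: none → 0
3: none → 0
12: none → 0
Total inversions: 6 + 3 + 3 + 0 + 0 + 0 + 0 = 12

12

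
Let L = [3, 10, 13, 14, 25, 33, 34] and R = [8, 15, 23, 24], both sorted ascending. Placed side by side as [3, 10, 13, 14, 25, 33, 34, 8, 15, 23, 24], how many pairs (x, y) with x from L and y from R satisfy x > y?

For each element r of the right run, count left-run elements greater than r:
r = 8: 10, 13, 14, 25, 33, 34 → 6
r = 15: 25, 33, 34 → 3
r = 23: 25, 33, 34 → 3
r = 24: 25, 33, 34 → 3
Cross-inversions: 6 + 3 + 3 + 3 = 15

15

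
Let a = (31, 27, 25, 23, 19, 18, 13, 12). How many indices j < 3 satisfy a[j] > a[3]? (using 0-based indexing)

3

The element at index 3 is 23.
Elements before it: 31, 27, 25
Those larger than 23: 31, 27, 25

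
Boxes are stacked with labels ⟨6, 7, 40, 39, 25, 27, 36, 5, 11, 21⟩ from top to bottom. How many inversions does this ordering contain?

Count, for each position, how many later elements it exceeds:
6 → 5 → 1
7 → 5 → 1
40 → 39, 25, 27, 36, 5, 11, 21 → 7
39 → 25, 27, 36, 5, 11, 21 → 6
25 → 5, 11, 21 → 3
27 → 5, 11, 21 → 3
36 → 5, 11, 21 → 3
5 → none → 0
11 → none → 0
21 → none → 0
Sum: 1 + 1 + 7 + 6 + 3 + 3 + 3 + 0 + 0 + 0 = 24

24 inversions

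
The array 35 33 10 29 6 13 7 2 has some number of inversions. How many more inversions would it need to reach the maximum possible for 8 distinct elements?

4

Maximum inversions for 8 distinct elements is C(8, 2) = 8·7/2 = 28.
Current inversions — for each element, count later smaller elements:
35: 7
33: 6
10: 3
29: 4
6: 1
13: 2
7: 1
2: 0
Current total: 7 + 6 + 3 + 4 + 1 + 2 + 1 + 0 = 24
Shortfall: 28 − 24 = 4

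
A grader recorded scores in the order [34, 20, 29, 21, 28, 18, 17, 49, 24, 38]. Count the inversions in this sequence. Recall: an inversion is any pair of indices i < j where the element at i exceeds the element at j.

For each element, count later entries that are smaller:
34 → 20, 29, 21, 28, 18, 17, 24 → 7
20 → 18, 17 → 2
29 → 21, 28, 18, 17, 24 → 5
21 → 18, 17 → 2
28 → 18, 17, 24 → 3
18 → 17 → 1
17 → none → 0
49 → 24, 38 → 2
24 → none → 0
38 → none → 0
Sum: 7 + 2 + 5 + 2 + 3 + 1 + 0 + 2 + 0 + 0 = 22

There are 22 inversions.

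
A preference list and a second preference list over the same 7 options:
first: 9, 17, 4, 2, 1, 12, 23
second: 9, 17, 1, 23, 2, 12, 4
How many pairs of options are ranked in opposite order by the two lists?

7 pairs

Assign each item its position (1..7) in the first ordering, then rewrite the second ordering as that position sequence:
positions: 9→1, 17→2, 4→3, 2→4, 1→5, 12→6, 23→7
second ordering as positions: [1, 2, 5, 7, 4, 6, 3]
Discordant pairs = inversions in this position sequence.
1: 0
2: 0
5: 4, 3 → 2
7: 4, 6, 3 → 3
4: 3 → 1
6: 3 → 1
3: 0
Total: 0 + 0 + 2 + 3 + 1 + 1 + 0 = 7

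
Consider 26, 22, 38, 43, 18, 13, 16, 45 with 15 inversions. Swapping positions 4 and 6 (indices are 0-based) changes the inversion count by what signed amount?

-1

Positions 4 and 6 hold 18 and 16; after swapping, the array is [26, 22, 38, 43, 16, 13, 18, 45].
Sweep left to right; for each value list the smaller values that follow it:
26 → 22, 16, 13, 18 → 4
22 → 16, 13, 18 → 3
38 → 16, 13, 18 → 3
43 → 16, 13, 18 → 3
16 → 13 → 1
13 → none → 0
18 → none → 0
45 → none → 0
Sum: 4 + 3 + 3 + 3 + 1 + 0 + 0 + 0 = 14
Change: 14 − 15 = -1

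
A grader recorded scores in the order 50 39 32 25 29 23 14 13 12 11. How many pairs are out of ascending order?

44

For each element, count later entries that are smaller:
50 → 39, 32, 25, 29, 23, 14, 13, 12, 11 → 9
39 → 32, 25, 29, 23, 14, 13, 12, 11 → 8
32 → 25, 29, 23, 14, 13, 12, 11 → 7
25 → 23, 14, 13, 12, 11 → 5
29 → 23, 14, 13, 12, 11 → 5
23 → 14, 13, 12, 11 → 4
14 → 13, 12, 11 → 3
13 → 12, 11 → 2
12 → 11 → 1
11 → none → 0
Sum: 9 + 8 + 7 + 5 + 5 + 4 + 3 + 2 + 1 + 0 = 44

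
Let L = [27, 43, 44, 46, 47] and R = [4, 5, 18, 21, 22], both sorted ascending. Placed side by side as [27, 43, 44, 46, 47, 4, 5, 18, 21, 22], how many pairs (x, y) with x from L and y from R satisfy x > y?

25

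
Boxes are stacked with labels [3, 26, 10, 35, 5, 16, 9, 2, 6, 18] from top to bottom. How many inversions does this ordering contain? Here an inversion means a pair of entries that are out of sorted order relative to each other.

Inversions: 24

Count, for each position, how many later elements it exceeds:
3 → 2 → 1
26 → 10, 5, 16, 9, 2, 6, 18 → 7
10 → 5, 9, 2, 6 → 4
35 → 5, 16, 9, 2, 6, 18 → 6
5 → 2 → 1
16 → 9, 2, 6 → 3
9 → 2, 6 → 2
2 → none → 0
6 → none → 0
18 → none → 0
Sum: 1 + 7 + 4 + 6 + 1 + 3 + 2 + 0 + 0 + 0 = 24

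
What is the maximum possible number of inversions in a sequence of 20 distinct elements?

A reversed (strictly descending) arrangement makes every pair an inversion, giving C(20, 2) inversions.
C(20, 2) = 20·19/2 = 190

190 inversions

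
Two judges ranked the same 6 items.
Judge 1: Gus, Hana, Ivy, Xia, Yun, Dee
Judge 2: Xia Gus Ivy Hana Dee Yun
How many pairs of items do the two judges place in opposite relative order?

Assign each item its position (1..6) in the first ordering, then rewrite the second ordering as that position sequence:
positions: Gus→1, Hana→2, Ivy→3, Xia→4, Yun→5, Dee→6
second ordering as positions: [4, 1, 3, 2, 6, 5]
Discordant pairs = inversions in this position sequence.
4: 1, 3, 2 → 3
1: 0
3: 2 → 1
2: 0
6: 5 → 1
5: 0
Total: 3 + 0 + 1 + 0 + 1 + 0 = 5

5 discordant pairs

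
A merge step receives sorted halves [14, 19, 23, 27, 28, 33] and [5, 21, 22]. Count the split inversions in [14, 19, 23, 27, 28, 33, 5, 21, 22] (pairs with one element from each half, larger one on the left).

14

For each element r of the right run, count left-run elements greater than r:
r = 5: 14, 19, 23, 27, 28, 33 → 6
r = 21: 23, 27, 28, 33 → 4
r = 22: 23, 27, 28, 33 → 4
Cross-inversions: 6 + 4 + 4 = 14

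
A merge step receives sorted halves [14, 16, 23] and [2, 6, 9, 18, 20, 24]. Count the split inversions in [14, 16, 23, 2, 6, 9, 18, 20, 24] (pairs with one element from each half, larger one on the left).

Count, for every r in R, how many entries of L exceed r:
r = 2: 14, 16, 23 → 3
r = 6: 14, 16, 23 → 3
r = 9: 14, 16, 23 → 3
r = 18: 23 → 1
r = 20: 23 → 1
r = 24: none → 0
Cross-inversions: 3 + 3 + 3 + 1 + 1 + 0 = 11

11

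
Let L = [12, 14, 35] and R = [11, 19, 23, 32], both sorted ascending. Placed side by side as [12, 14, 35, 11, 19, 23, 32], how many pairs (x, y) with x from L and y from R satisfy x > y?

6

Take each right-half value and tally the left-half values above it:
r = 11: 12, 14, 35 → 3
r = 19: 35 → 1
r = 23: 35 → 1
r = 32: 35 → 1
Cross-inversions: 3 + 1 + 1 + 1 = 6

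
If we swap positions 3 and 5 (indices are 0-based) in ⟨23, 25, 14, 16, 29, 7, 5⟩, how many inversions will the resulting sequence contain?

Inversions: 14

Positions 3 and 5 hold 16 and 7; after swapping, the array is [23, 25, 14, 7, 29, 16, 5].
Count, for each position, how many later elements it exceeds:
23: 4
25: 4
14: 2
7: 1
29: 2
16: 1
5: 0
Sum: 4 + 4 + 2 + 1 + 2 + 1 + 0 = 14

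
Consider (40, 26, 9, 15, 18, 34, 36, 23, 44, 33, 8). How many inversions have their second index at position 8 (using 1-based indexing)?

The element at index 8 is 23.
Elements before it: 40, 26, 9, 15, 18, 34, 36
Those larger than 23: 40, 26, 34, 36

4 such elements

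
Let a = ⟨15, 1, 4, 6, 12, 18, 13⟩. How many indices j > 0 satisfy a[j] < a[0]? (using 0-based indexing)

The element at index 0 is 15.
Elements after it: 1, 4, 6, 12, 18, 13
Those smaller than 15: 1, 4, 6, 12, 13

5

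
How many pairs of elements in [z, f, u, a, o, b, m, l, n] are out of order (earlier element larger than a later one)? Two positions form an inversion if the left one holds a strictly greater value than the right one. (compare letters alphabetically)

Element-by-element contributions:
z: 8
f: 2
u: 6
a: 0
o: 4
b: 0
m: 1
l: 0
n: 0
Sum: 8 + 2 + 6 + 0 + 4 + 0 + 1 + 0 + 0 = 21

Inversions: 21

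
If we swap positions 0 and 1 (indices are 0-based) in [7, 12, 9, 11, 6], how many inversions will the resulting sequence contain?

Positions 0 and 1 hold 7 and 12; after swapping, the array is [12, 7, 9, 11, 6].
Sweep left to right; for each value list the smaller values that follow it:
12 → 7, 9, 11, 6 → 4
7 → 6 → 1
9 → 6 → 1
11 → 6 → 1
6 → none → 0
Sum: 4 + 1 + 1 + 1 + 0 = 7

7 inversions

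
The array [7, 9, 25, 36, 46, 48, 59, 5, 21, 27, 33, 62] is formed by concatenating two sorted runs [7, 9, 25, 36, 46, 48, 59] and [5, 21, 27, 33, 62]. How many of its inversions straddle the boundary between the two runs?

Cross-inversions: 20

Take each right-half value and tally the left-half values above it:
r = 5: 7, 9, 25, 36, 46, 48, 59 → 7
r = 21: 25, 36, 46, 48, 59 → 5
r = 27: 36, 46, 48, 59 → 4
r = 33: 36, 46, 48, 59 → 4
r = 62: none → 0
Cross-inversions: 7 + 5 + 4 + 4 + 0 = 20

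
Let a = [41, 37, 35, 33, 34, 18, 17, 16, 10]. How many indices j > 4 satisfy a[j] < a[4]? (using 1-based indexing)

4 such elements

The element at index 4 is 33.
Elements after it: 34, 18, 17, 16, 10
Those smaller than 33: 18, 17, 16, 10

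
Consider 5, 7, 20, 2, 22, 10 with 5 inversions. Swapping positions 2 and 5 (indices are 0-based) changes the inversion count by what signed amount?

-1

Positions 2 and 5 hold 20 and 10; after swapping, the array is [5, 7, 10, 2, 22, 20].
Count, for each position, how many later elements it exceeds:
5: 1
7: 1
10: 1
2: 0
22: 1
20: 0
Sum: 1 + 1 + 1 + 0 + 1 + 0 = 4
Change: 4 − 5 = -1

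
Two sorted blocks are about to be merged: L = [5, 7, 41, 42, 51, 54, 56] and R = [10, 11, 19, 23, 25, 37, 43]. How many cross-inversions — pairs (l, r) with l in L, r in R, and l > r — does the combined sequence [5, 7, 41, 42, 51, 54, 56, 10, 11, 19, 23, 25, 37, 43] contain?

33

For each element r of the right run, count left-run elements greater than r:
r = 10: 41, 42, 51, 54, 56 → 5
r = 11: 41, 42, 51, 54, 56 → 5
r = 19: 41, 42, 51, 54, 56 → 5
r = 23: 41, 42, 51, 54, 56 → 5
r = 25: 41, 42, 51, 54, 56 → 5
r = 37: 41, 42, 51, 54, 56 → 5
r = 43: 51, 54, 56 → 3
Cross-inversions: 5 + 5 + 5 + 5 + 5 + 5 + 3 = 33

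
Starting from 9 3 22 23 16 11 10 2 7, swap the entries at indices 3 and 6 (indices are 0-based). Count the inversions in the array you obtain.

Positions 3 and 6 hold 23 and 10; after swapping, the array is [9, 3, 22, 10, 16, 11, 23, 2, 7].
Count, for each position, how many later elements it exceeds:
9: 3
3: 1
22: 5
10: 2
16: 3
11: 2
23: 2
2: 0
7: 0
Sum: 3 + 1 + 5 + 2 + 3 + 2 + 2 + 0 + 0 = 18

There are 18 inversions.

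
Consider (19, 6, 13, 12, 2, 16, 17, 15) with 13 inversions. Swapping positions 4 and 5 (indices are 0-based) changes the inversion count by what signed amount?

Positions 4 and 5 hold 2 and 16; after swapping, the array is [19, 6, 13, 12, 16, 2, 17, 15].
Sweep left to right; for each value list the smaller values that follow it:
19: 7
6: 1
13: 2
12: 1
16: 2
2: 0
17: 1
15: 0
Sum: 7 + 1 + 2 + 1 + 2 + 0 + 1 + 0 = 14
Change: 14 − 13 = +1

+1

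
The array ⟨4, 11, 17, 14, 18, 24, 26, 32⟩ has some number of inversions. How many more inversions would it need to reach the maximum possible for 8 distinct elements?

Maximum inversions for 8 distinct elements is C(8, 2) = 8·7/2 = 28.
Current inversions — for each element, count later smaller elements:
4: 0
11: 0
17: 1
14: 0
18: 0
24: 0
26: 0
32: 0
Current total: 0 + 0 + 1 + 0 + 0 + 0 + 0 + 0 = 1
Shortfall: 28 − 1 = 27

27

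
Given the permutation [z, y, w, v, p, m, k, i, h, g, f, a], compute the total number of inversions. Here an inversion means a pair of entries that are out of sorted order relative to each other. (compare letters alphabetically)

Inversions: 66

Element-by-element contributions:
z: 11
y: 10
w: 9
v: 8
p: 7
m: 6
k: 5
i: 4
h: 3
g: 2
f: 1
a: 0
Sum: 11 + 10 + 9 + 8 + 7 + 6 + 5 + 4 + 3 + 2 + 1 + 0 = 66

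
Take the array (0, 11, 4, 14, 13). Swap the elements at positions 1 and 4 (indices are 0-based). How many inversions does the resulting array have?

There are 3 inversions.

Positions 1 and 4 hold 11 and 13; after swapping, the array is [0, 13, 4, 14, 11].
Element-by-element contributions:
0: 0
13: 2
4: 0
14: 1
11: 0
Sum: 0 + 2 + 0 + 1 + 0 = 3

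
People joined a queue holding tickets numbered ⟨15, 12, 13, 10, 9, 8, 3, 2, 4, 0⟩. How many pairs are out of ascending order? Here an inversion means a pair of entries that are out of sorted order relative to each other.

Count, for each position, how many later elements it exceeds:
15: 9
12: 7
13: 7
10: 6
9: 5
8: 4
3: 2
2: 1
4: 1
0: 0
Sum: 9 + 7 + 7 + 6 + 5 + 4 + 2 + 1 + 1 + 0 = 42

There are 42 inversions.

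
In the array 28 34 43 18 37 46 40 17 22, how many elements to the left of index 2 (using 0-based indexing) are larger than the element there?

The element at index 2 is 43.
Elements before it: 28, 34
None of them are larger than 43.

0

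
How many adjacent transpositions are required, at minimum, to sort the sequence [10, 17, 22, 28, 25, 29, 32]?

Each adjacent swap fixes exactly one inversion, so the minimum swap count equals the number of inversions.
Count inversions — for each element, later elements that are smaller:
10: none → 0
17: none → 0
22: none → 0
28: 25 → 1
25: none → 0
29: none → 0
32: none → 0
Total inversions: 0 + 0 + 0 + 1 + 0 + 0 + 0 = 1

1 swap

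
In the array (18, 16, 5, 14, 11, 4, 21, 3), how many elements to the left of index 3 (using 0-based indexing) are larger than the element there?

2

The element at index 3 is 14.
Elements before it: 18, 16, 5
Those larger than 14: 18, 16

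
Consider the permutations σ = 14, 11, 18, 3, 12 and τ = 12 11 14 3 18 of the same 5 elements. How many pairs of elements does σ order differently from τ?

Assign each item its position (1..5) in the first ordering, then rewrite the second ordering as that position sequence:
positions: 14→1, 11→2, 18→3, 3→4, 12→5
second ordering as positions: [5, 2, 1, 4, 3]
Discordant pairs = inversions in this position sequence.
5: 2, 1, 4, 3 → 4
2: 1 → 1
1: 0
4: 3 → 1
3: 0
Total: 4 + 1 + 0 + 1 + 0 = 6

6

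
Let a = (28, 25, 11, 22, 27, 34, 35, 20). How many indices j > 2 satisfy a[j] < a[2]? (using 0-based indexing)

0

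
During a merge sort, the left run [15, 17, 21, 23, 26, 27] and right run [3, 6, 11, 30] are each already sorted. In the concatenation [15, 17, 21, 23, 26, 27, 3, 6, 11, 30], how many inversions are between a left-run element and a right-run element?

There are 18 cross-inversions.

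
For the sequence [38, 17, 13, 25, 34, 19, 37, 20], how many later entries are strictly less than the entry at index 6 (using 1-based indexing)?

0 such elements

The element at index 6 is 19.
Elements after it: 37, 20
None of them are smaller than 19.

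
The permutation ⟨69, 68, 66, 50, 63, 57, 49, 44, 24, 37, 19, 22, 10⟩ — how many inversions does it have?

74 out-of-order pairs

Sweep left to right; for each value list the smaller values that follow it:
69: 12
68: 11
66: 10
50: 7
63: 8
57: 7
49: 6
44: 5
24: 3
37: 3
19: 1
22: 1
10: 0
Sum: 12 + 11 + 10 + 7 + 8 + 7 + 6 + 5 + 3 + 3 + 1 + 1 + 0 = 74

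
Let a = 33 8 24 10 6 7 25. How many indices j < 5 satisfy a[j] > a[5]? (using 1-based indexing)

The element at index 5 is 6.
Elements before it: 33, 8, 24, 10
Those larger than 6: 33, 8, 24, 10

4 such elements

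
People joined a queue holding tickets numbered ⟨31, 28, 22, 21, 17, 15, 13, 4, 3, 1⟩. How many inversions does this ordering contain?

Sweep left to right; for each value list the smaller values that follow it:
31 → 28, 22, 21, 17, 15, 13, 4, 3, 1 → 9
28 → 22, 21, 17, 15, 13, 4, 3, 1 → 8
22 → 21, 17, 15, 13, 4, 3, 1 → 7
21 → 17, 15, 13, 4, 3, 1 → 6
17 → 15, 13, 4, 3, 1 → 5
15 → 13, 4, 3, 1 → 4
13 → 4, 3, 1 → 3
4 → 3, 1 → 2
3 → 1 → 1
1 → none → 0
Sum: 9 + 8 + 7 + 6 + 5 + 4 + 3 + 2 + 1 + 0 = 45

There are 45 out-of-order pairs.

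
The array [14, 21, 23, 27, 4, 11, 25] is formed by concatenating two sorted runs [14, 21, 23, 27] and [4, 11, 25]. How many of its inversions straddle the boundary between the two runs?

Count, for every r in R, how many entries of L exceed r:
r = 4: 14, 21, 23, 27 → 4
r = 11: 14, 21, 23, 27 → 4
r = 25: 27 → 1
Cross-inversions: 4 + 4 + 1 = 9

9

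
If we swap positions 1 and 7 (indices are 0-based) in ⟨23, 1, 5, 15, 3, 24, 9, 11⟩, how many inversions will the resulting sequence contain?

19

Positions 1 and 7 hold 1 and 11; after swapping, the array is [23, 11, 5, 15, 3, 24, 9, 1].
Count, for each position, how many later elements it exceeds:
23 → 11, 5, 15, 3, 9, 1 → 6
11 → 5, 3, 9, 1 → 4
5 → 3, 1 → 2
15 → 3, 9, 1 → 3
3 → 1 → 1
24 → 9, 1 → 2
9 → 1 → 1
1 → none → 0
Sum: 6 + 4 + 2 + 3 + 1 + 2 + 1 + 0 = 19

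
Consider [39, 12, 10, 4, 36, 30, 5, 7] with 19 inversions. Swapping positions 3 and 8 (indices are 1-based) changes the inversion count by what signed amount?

-1

Positions 3 and 8 hold 10 and 7; after swapping, the array is [39, 12, 7, 4, 36, 30, 5, 10].
Sweep left to right; for each value list the smaller values that follow it:
39 → 12, 7, 4, 36, 30, 5, 10 → 7
12 → 7, 4, 5, 10 → 4
7 → 4, 5 → 2
4 → none → 0
36 → 30, 5, 10 → 3
30 → 5, 10 → 2
5 → none → 0
10 → none → 0
Sum: 7 + 4 + 2 + 0 + 3 + 2 + 0 + 0 = 18
Change: 18 − 19 = -1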